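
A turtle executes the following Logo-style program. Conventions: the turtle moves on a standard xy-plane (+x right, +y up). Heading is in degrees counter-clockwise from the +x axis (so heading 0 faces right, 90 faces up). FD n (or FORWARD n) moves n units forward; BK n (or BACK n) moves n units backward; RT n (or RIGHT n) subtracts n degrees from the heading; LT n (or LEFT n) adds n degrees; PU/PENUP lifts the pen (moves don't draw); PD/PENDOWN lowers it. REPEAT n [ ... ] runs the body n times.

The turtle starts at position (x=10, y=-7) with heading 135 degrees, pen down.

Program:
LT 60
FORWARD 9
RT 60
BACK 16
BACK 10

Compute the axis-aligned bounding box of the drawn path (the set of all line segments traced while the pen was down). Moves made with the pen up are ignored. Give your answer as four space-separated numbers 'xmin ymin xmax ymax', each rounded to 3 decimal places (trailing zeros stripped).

Executing turtle program step by step:
Start: pos=(10,-7), heading=135, pen down
LT 60: heading 135 -> 195
FD 9: (10,-7) -> (1.307,-9.329) [heading=195, draw]
RT 60: heading 195 -> 135
BK 16: (1.307,-9.329) -> (12.62,-20.643) [heading=135, draw]
BK 10: (12.62,-20.643) -> (19.691,-27.714) [heading=135, draw]
Final: pos=(19.691,-27.714), heading=135, 3 segment(s) drawn

Segment endpoints: x in {1.307, 10, 12.62, 19.691}, y in {-27.714, -20.643, -9.329, -7}
xmin=1.307, ymin=-27.714, xmax=19.691, ymax=-7

Answer: 1.307 -27.714 19.691 -7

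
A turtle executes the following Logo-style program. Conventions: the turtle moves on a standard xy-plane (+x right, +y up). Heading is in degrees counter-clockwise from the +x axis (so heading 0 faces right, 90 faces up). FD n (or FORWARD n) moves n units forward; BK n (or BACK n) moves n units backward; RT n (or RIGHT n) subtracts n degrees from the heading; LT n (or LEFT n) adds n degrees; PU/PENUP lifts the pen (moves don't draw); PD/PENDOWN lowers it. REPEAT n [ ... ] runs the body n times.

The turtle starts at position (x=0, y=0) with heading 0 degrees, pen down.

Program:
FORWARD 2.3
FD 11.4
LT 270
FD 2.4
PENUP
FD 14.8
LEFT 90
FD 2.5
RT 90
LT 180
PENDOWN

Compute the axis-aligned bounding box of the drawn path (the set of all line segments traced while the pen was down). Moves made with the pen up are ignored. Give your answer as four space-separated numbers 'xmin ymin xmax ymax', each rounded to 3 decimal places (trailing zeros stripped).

Executing turtle program step by step:
Start: pos=(0,0), heading=0, pen down
FD 2.3: (0,0) -> (2.3,0) [heading=0, draw]
FD 11.4: (2.3,0) -> (13.7,0) [heading=0, draw]
LT 270: heading 0 -> 270
FD 2.4: (13.7,0) -> (13.7,-2.4) [heading=270, draw]
PU: pen up
FD 14.8: (13.7,-2.4) -> (13.7,-17.2) [heading=270, move]
LT 90: heading 270 -> 0
FD 2.5: (13.7,-17.2) -> (16.2,-17.2) [heading=0, move]
RT 90: heading 0 -> 270
LT 180: heading 270 -> 90
PD: pen down
Final: pos=(16.2,-17.2), heading=90, 3 segment(s) drawn

Segment endpoints: x in {0, 2.3, 13.7}, y in {-2.4, 0}
xmin=0, ymin=-2.4, xmax=13.7, ymax=0

Answer: 0 -2.4 13.7 0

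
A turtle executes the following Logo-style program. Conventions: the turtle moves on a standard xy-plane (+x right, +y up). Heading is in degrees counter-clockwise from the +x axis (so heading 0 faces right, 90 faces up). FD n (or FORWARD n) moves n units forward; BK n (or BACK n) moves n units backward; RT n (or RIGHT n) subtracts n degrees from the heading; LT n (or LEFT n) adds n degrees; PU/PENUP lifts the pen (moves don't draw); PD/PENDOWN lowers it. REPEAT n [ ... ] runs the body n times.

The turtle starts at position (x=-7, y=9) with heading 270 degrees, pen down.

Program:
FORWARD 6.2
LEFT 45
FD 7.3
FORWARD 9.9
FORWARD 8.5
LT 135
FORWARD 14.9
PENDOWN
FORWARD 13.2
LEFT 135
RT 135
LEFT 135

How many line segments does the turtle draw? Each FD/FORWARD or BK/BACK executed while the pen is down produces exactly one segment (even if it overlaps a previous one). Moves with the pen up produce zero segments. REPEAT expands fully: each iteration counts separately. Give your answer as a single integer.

Answer: 6

Derivation:
Executing turtle program step by step:
Start: pos=(-7,9), heading=270, pen down
FD 6.2: (-7,9) -> (-7,2.8) [heading=270, draw]
LT 45: heading 270 -> 315
FD 7.3: (-7,2.8) -> (-1.838,-2.362) [heading=315, draw]
FD 9.9: (-1.838,-2.362) -> (5.162,-9.362) [heading=315, draw]
FD 8.5: (5.162,-9.362) -> (11.173,-15.373) [heading=315, draw]
LT 135: heading 315 -> 90
FD 14.9: (11.173,-15.373) -> (11.173,-0.473) [heading=90, draw]
PD: pen down
FD 13.2: (11.173,-0.473) -> (11.173,12.727) [heading=90, draw]
LT 135: heading 90 -> 225
RT 135: heading 225 -> 90
LT 135: heading 90 -> 225
Final: pos=(11.173,12.727), heading=225, 6 segment(s) drawn
Segments drawn: 6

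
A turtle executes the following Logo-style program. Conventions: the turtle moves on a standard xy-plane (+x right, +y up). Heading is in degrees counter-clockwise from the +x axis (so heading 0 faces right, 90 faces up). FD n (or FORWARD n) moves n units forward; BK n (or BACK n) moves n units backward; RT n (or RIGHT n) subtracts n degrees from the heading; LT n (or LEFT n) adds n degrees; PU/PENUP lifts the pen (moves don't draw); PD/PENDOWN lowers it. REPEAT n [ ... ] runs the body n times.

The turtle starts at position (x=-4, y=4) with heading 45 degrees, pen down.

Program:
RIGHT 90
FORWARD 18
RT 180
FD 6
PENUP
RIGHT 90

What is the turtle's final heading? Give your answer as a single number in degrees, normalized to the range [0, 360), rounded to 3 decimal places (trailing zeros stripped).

Executing turtle program step by step:
Start: pos=(-4,4), heading=45, pen down
RT 90: heading 45 -> 315
FD 18: (-4,4) -> (8.728,-8.728) [heading=315, draw]
RT 180: heading 315 -> 135
FD 6: (8.728,-8.728) -> (4.485,-4.485) [heading=135, draw]
PU: pen up
RT 90: heading 135 -> 45
Final: pos=(4.485,-4.485), heading=45, 2 segment(s) drawn

Answer: 45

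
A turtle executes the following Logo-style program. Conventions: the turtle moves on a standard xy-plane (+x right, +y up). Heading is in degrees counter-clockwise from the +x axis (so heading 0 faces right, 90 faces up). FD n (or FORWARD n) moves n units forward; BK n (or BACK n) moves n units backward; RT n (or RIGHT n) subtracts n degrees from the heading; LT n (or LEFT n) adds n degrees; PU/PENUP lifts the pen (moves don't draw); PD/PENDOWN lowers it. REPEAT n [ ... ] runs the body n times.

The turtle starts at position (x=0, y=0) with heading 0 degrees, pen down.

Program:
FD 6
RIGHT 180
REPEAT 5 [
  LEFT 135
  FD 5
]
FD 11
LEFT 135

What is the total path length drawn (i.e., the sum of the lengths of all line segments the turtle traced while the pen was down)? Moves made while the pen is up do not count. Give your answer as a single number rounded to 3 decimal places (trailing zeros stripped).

Answer: 42

Derivation:
Executing turtle program step by step:
Start: pos=(0,0), heading=0, pen down
FD 6: (0,0) -> (6,0) [heading=0, draw]
RT 180: heading 0 -> 180
REPEAT 5 [
  -- iteration 1/5 --
  LT 135: heading 180 -> 315
  FD 5: (6,0) -> (9.536,-3.536) [heading=315, draw]
  -- iteration 2/5 --
  LT 135: heading 315 -> 90
  FD 5: (9.536,-3.536) -> (9.536,1.464) [heading=90, draw]
  -- iteration 3/5 --
  LT 135: heading 90 -> 225
  FD 5: (9.536,1.464) -> (6,-2.071) [heading=225, draw]
  -- iteration 4/5 --
  LT 135: heading 225 -> 0
  FD 5: (6,-2.071) -> (11,-2.071) [heading=0, draw]
  -- iteration 5/5 --
  LT 135: heading 0 -> 135
  FD 5: (11,-2.071) -> (7.464,1.464) [heading=135, draw]
]
FD 11: (7.464,1.464) -> (-0.314,9.243) [heading=135, draw]
LT 135: heading 135 -> 270
Final: pos=(-0.314,9.243), heading=270, 7 segment(s) drawn

Segment lengths:
  seg 1: (0,0) -> (6,0), length = 6
  seg 2: (6,0) -> (9.536,-3.536), length = 5
  seg 3: (9.536,-3.536) -> (9.536,1.464), length = 5
  seg 4: (9.536,1.464) -> (6,-2.071), length = 5
  seg 5: (6,-2.071) -> (11,-2.071), length = 5
  seg 6: (11,-2.071) -> (7.464,1.464), length = 5
  seg 7: (7.464,1.464) -> (-0.314,9.243), length = 11
Total = 42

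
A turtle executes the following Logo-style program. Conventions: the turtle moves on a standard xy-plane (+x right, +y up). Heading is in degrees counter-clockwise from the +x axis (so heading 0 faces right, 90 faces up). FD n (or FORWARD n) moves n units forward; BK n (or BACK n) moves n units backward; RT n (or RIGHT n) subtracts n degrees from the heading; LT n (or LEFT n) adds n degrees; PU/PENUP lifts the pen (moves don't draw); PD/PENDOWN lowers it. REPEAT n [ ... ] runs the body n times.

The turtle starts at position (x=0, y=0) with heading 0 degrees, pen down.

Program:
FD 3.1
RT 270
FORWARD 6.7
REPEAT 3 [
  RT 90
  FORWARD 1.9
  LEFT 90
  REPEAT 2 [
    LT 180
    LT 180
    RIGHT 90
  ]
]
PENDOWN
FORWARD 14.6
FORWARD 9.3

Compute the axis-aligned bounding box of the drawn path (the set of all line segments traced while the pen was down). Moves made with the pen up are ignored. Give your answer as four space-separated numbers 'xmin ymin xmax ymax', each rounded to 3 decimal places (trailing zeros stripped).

Answer: 0 -17.2 5 6.7

Derivation:
Executing turtle program step by step:
Start: pos=(0,0), heading=0, pen down
FD 3.1: (0,0) -> (3.1,0) [heading=0, draw]
RT 270: heading 0 -> 90
FD 6.7: (3.1,0) -> (3.1,6.7) [heading=90, draw]
REPEAT 3 [
  -- iteration 1/3 --
  RT 90: heading 90 -> 0
  FD 1.9: (3.1,6.7) -> (5,6.7) [heading=0, draw]
  LT 90: heading 0 -> 90
  REPEAT 2 [
    -- iteration 1/2 --
    LT 180: heading 90 -> 270
    LT 180: heading 270 -> 90
    RT 90: heading 90 -> 0
    -- iteration 2/2 --
    LT 180: heading 0 -> 180
    LT 180: heading 180 -> 0
    RT 90: heading 0 -> 270
  ]
  -- iteration 2/3 --
  RT 90: heading 270 -> 180
  FD 1.9: (5,6.7) -> (3.1,6.7) [heading=180, draw]
  LT 90: heading 180 -> 270
  REPEAT 2 [
    -- iteration 1/2 --
    LT 180: heading 270 -> 90
    LT 180: heading 90 -> 270
    RT 90: heading 270 -> 180
    -- iteration 2/2 --
    LT 180: heading 180 -> 0
    LT 180: heading 0 -> 180
    RT 90: heading 180 -> 90
  ]
  -- iteration 3/3 --
  RT 90: heading 90 -> 0
  FD 1.9: (3.1,6.7) -> (5,6.7) [heading=0, draw]
  LT 90: heading 0 -> 90
  REPEAT 2 [
    -- iteration 1/2 --
    LT 180: heading 90 -> 270
    LT 180: heading 270 -> 90
    RT 90: heading 90 -> 0
    -- iteration 2/2 --
    LT 180: heading 0 -> 180
    LT 180: heading 180 -> 0
    RT 90: heading 0 -> 270
  ]
]
PD: pen down
FD 14.6: (5,6.7) -> (5,-7.9) [heading=270, draw]
FD 9.3: (5,-7.9) -> (5,-17.2) [heading=270, draw]
Final: pos=(5,-17.2), heading=270, 7 segment(s) drawn

Segment endpoints: x in {0, 3.1, 3.1, 3.1, 5, 5, 5}, y in {-17.2, -7.9, 0, 6.7, 6.7}
xmin=0, ymin=-17.2, xmax=5, ymax=6.7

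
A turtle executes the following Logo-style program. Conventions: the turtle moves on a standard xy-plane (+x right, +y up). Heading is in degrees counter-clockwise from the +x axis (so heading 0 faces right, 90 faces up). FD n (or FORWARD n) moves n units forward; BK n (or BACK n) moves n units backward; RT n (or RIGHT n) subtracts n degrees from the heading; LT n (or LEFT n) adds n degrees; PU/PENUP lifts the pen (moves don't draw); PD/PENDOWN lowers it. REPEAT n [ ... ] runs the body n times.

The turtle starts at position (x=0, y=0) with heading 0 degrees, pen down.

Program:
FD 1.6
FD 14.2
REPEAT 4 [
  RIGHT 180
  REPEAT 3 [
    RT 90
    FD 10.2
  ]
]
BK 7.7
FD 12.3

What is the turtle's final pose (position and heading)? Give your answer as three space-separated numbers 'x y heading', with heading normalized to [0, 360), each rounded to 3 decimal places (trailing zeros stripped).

Answer: 20.4 0 0

Derivation:
Executing turtle program step by step:
Start: pos=(0,0), heading=0, pen down
FD 1.6: (0,0) -> (1.6,0) [heading=0, draw]
FD 14.2: (1.6,0) -> (15.8,0) [heading=0, draw]
REPEAT 4 [
  -- iteration 1/4 --
  RT 180: heading 0 -> 180
  REPEAT 3 [
    -- iteration 1/3 --
    RT 90: heading 180 -> 90
    FD 10.2: (15.8,0) -> (15.8,10.2) [heading=90, draw]
    -- iteration 2/3 --
    RT 90: heading 90 -> 0
    FD 10.2: (15.8,10.2) -> (26,10.2) [heading=0, draw]
    -- iteration 3/3 --
    RT 90: heading 0 -> 270
    FD 10.2: (26,10.2) -> (26,0) [heading=270, draw]
  ]
  -- iteration 2/4 --
  RT 180: heading 270 -> 90
  REPEAT 3 [
    -- iteration 1/3 --
    RT 90: heading 90 -> 0
    FD 10.2: (26,0) -> (36.2,0) [heading=0, draw]
    -- iteration 2/3 --
    RT 90: heading 0 -> 270
    FD 10.2: (36.2,0) -> (36.2,-10.2) [heading=270, draw]
    -- iteration 3/3 --
    RT 90: heading 270 -> 180
    FD 10.2: (36.2,-10.2) -> (26,-10.2) [heading=180, draw]
  ]
  -- iteration 3/4 --
  RT 180: heading 180 -> 0
  REPEAT 3 [
    -- iteration 1/3 --
    RT 90: heading 0 -> 270
    FD 10.2: (26,-10.2) -> (26,-20.4) [heading=270, draw]
    -- iteration 2/3 --
    RT 90: heading 270 -> 180
    FD 10.2: (26,-20.4) -> (15.8,-20.4) [heading=180, draw]
    -- iteration 3/3 --
    RT 90: heading 180 -> 90
    FD 10.2: (15.8,-20.4) -> (15.8,-10.2) [heading=90, draw]
  ]
  -- iteration 4/4 --
  RT 180: heading 90 -> 270
  REPEAT 3 [
    -- iteration 1/3 --
    RT 90: heading 270 -> 180
    FD 10.2: (15.8,-10.2) -> (5.6,-10.2) [heading=180, draw]
    -- iteration 2/3 --
    RT 90: heading 180 -> 90
    FD 10.2: (5.6,-10.2) -> (5.6,0) [heading=90, draw]
    -- iteration 3/3 --
    RT 90: heading 90 -> 0
    FD 10.2: (5.6,0) -> (15.8,0) [heading=0, draw]
  ]
]
BK 7.7: (15.8,0) -> (8.1,0) [heading=0, draw]
FD 12.3: (8.1,0) -> (20.4,0) [heading=0, draw]
Final: pos=(20.4,0), heading=0, 16 segment(s) drawn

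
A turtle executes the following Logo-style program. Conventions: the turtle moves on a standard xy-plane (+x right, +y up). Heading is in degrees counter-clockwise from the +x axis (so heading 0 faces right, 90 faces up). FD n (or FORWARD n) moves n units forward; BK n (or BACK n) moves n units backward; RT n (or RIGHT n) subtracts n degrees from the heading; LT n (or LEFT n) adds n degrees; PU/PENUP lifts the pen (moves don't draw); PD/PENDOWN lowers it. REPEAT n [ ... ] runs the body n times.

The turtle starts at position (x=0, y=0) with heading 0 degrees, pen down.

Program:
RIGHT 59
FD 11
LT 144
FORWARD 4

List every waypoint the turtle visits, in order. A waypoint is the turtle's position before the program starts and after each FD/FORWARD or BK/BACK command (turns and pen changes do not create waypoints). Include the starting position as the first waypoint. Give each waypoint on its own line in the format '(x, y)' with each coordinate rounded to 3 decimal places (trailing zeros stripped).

Executing turtle program step by step:
Start: pos=(0,0), heading=0, pen down
RT 59: heading 0 -> 301
FD 11: (0,0) -> (5.665,-9.429) [heading=301, draw]
LT 144: heading 301 -> 85
FD 4: (5.665,-9.429) -> (6.014,-5.444) [heading=85, draw]
Final: pos=(6.014,-5.444), heading=85, 2 segment(s) drawn
Waypoints (3 total):
(0, 0)
(5.665, -9.429)
(6.014, -5.444)

Answer: (0, 0)
(5.665, -9.429)
(6.014, -5.444)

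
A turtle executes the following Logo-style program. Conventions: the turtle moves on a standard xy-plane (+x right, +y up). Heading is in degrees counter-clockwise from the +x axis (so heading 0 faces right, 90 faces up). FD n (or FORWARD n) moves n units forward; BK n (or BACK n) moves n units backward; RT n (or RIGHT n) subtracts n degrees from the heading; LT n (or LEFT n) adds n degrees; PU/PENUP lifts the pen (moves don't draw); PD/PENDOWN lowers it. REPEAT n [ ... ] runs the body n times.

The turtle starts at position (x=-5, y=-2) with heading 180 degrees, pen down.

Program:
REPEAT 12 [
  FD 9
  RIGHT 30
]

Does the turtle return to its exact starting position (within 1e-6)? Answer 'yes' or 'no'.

Executing turtle program step by step:
Start: pos=(-5,-2), heading=180, pen down
REPEAT 12 [
  -- iteration 1/12 --
  FD 9: (-5,-2) -> (-14,-2) [heading=180, draw]
  RT 30: heading 180 -> 150
  -- iteration 2/12 --
  FD 9: (-14,-2) -> (-21.794,2.5) [heading=150, draw]
  RT 30: heading 150 -> 120
  -- iteration 3/12 --
  FD 9: (-21.794,2.5) -> (-26.294,10.294) [heading=120, draw]
  RT 30: heading 120 -> 90
  -- iteration 4/12 --
  FD 9: (-26.294,10.294) -> (-26.294,19.294) [heading=90, draw]
  RT 30: heading 90 -> 60
  -- iteration 5/12 --
  FD 9: (-26.294,19.294) -> (-21.794,27.088) [heading=60, draw]
  RT 30: heading 60 -> 30
  -- iteration 6/12 --
  FD 9: (-21.794,27.088) -> (-14,31.588) [heading=30, draw]
  RT 30: heading 30 -> 0
  -- iteration 7/12 --
  FD 9: (-14,31.588) -> (-5,31.588) [heading=0, draw]
  RT 30: heading 0 -> 330
  -- iteration 8/12 --
  FD 9: (-5,31.588) -> (2.794,27.088) [heading=330, draw]
  RT 30: heading 330 -> 300
  -- iteration 9/12 --
  FD 9: (2.794,27.088) -> (7.294,19.294) [heading=300, draw]
  RT 30: heading 300 -> 270
  -- iteration 10/12 --
  FD 9: (7.294,19.294) -> (7.294,10.294) [heading=270, draw]
  RT 30: heading 270 -> 240
  -- iteration 11/12 --
  FD 9: (7.294,10.294) -> (2.794,2.5) [heading=240, draw]
  RT 30: heading 240 -> 210
  -- iteration 12/12 --
  FD 9: (2.794,2.5) -> (-5,-2) [heading=210, draw]
  RT 30: heading 210 -> 180
]
Final: pos=(-5,-2), heading=180, 12 segment(s) drawn

Start position: (-5, -2)
Final position: (-5, -2)
Distance = 0; < 1e-6 -> CLOSED

Answer: yes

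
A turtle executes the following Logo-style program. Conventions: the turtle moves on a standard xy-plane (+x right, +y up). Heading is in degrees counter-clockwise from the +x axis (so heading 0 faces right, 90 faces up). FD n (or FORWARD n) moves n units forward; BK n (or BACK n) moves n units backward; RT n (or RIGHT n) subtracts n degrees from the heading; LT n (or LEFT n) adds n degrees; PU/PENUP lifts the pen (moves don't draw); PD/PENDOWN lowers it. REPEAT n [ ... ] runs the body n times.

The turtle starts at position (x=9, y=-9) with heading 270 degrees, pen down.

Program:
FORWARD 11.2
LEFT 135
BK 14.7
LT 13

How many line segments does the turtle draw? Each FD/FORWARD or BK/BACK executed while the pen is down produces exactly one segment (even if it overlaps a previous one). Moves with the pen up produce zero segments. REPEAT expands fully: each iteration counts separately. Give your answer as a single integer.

Answer: 2

Derivation:
Executing turtle program step by step:
Start: pos=(9,-9), heading=270, pen down
FD 11.2: (9,-9) -> (9,-20.2) [heading=270, draw]
LT 135: heading 270 -> 45
BK 14.7: (9,-20.2) -> (-1.394,-30.594) [heading=45, draw]
LT 13: heading 45 -> 58
Final: pos=(-1.394,-30.594), heading=58, 2 segment(s) drawn
Segments drawn: 2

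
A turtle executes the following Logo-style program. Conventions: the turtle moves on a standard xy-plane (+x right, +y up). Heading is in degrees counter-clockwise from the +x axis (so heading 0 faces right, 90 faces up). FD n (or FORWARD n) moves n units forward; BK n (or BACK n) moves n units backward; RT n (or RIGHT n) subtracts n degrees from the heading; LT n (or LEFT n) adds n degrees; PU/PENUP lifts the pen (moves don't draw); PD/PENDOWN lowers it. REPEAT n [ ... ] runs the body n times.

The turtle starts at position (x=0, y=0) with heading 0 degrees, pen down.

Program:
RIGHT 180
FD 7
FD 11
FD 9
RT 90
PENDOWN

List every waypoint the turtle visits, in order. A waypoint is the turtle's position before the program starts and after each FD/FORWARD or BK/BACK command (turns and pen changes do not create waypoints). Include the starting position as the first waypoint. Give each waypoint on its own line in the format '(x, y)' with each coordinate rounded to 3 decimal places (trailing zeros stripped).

Executing turtle program step by step:
Start: pos=(0,0), heading=0, pen down
RT 180: heading 0 -> 180
FD 7: (0,0) -> (-7,0) [heading=180, draw]
FD 11: (-7,0) -> (-18,0) [heading=180, draw]
FD 9: (-18,0) -> (-27,0) [heading=180, draw]
RT 90: heading 180 -> 90
PD: pen down
Final: pos=(-27,0), heading=90, 3 segment(s) drawn
Waypoints (4 total):
(0, 0)
(-7, 0)
(-18, 0)
(-27, 0)

Answer: (0, 0)
(-7, 0)
(-18, 0)
(-27, 0)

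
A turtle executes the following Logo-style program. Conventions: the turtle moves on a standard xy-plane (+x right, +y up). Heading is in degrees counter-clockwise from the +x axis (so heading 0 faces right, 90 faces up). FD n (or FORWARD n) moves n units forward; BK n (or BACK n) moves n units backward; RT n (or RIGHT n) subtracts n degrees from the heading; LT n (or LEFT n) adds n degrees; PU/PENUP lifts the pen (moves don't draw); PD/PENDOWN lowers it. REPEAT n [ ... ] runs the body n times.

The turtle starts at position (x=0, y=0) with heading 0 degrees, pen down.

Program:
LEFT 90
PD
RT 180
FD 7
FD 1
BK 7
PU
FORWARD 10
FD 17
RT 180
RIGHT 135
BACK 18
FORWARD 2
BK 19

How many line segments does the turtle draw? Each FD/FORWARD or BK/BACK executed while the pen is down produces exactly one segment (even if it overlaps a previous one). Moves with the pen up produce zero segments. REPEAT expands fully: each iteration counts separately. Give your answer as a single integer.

Executing turtle program step by step:
Start: pos=(0,0), heading=0, pen down
LT 90: heading 0 -> 90
PD: pen down
RT 180: heading 90 -> 270
FD 7: (0,0) -> (0,-7) [heading=270, draw]
FD 1: (0,-7) -> (0,-8) [heading=270, draw]
BK 7: (0,-8) -> (0,-1) [heading=270, draw]
PU: pen up
FD 10: (0,-1) -> (0,-11) [heading=270, move]
FD 17: (0,-11) -> (0,-28) [heading=270, move]
RT 180: heading 270 -> 90
RT 135: heading 90 -> 315
BK 18: (0,-28) -> (-12.728,-15.272) [heading=315, move]
FD 2: (-12.728,-15.272) -> (-11.314,-16.686) [heading=315, move]
BK 19: (-11.314,-16.686) -> (-24.749,-3.251) [heading=315, move]
Final: pos=(-24.749,-3.251), heading=315, 3 segment(s) drawn
Segments drawn: 3

Answer: 3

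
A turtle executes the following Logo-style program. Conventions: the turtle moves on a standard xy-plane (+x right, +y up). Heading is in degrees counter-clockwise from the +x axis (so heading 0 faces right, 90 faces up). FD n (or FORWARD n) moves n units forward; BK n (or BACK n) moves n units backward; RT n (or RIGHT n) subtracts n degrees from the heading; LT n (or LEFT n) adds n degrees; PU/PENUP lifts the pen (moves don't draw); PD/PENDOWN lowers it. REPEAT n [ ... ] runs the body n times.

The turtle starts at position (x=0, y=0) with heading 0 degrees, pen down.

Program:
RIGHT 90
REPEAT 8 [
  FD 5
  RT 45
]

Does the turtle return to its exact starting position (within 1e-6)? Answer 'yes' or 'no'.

Answer: yes

Derivation:
Executing turtle program step by step:
Start: pos=(0,0), heading=0, pen down
RT 90: heading 0 -> 270
REPEAT 8 [
  -- iteration 1/8 --
  FD 5: (0,0) -> (0,-5) [heading=270, draw]
  RT 45: heading 270 -> 225
  -- iteration 2/8 --
  FD 5: (0,-5) -> (-3.536,-8.536) [heading=225, draw]
  RT 45: heading 225 -> 180
  -- iteration 3/8 --
  FD 5: (-3.536,-8.536) -> (-8.536,-8.536) [heading=180, draw]
  RT 45: heading 180 -> 135
  -- iteration 4/8 --
  FD 5: (-8.536,-8.536) -> (-12.071,-5) [heading=135, draw]
  RT 45: heading 135 -> 90
  -- iteration 5/8 --
  FD 5: (-12.071,-5) -> (-12.071,0) [heading=90, draw]
  RT 45: heading 90 -> 45
  -- iteration 6/8 --
  FD 5: (-12.071,0) -> (-8.536,3.536) [heading=45, draw]
  RT 45: heading 45 -> 0
  -- iteration 7/8 --
  FD 5: (-8.536,3.536) -> (-3.536,3.536) [heading=0, draw]
  RT 45: heading 0 -> 315
  -- iteration 8/8 --
  FD 5: (-3.536,3.536) -> (0,0) [heading=315, draw]
  RT 45: heading 315 -> 270
]
Final: pos=(0,0), heading=270, 8 segment(s) drawn

Start position: (0, 0)
Final position: (0, 0)
Distance = 0; < 1e-6 -> CLOSED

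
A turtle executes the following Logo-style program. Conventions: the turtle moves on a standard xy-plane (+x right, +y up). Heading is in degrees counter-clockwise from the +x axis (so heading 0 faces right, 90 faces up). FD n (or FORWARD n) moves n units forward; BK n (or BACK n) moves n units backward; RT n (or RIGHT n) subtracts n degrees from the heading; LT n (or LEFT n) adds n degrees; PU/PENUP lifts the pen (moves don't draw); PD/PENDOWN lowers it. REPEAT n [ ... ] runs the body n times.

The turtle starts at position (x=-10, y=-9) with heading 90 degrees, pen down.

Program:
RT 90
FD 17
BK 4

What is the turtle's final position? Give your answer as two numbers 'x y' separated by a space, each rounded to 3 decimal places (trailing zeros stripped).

Executing turtle program step by step:
Start: pos=(-10,-9), heading=90, pen down
RT 90: heading 90 -> 0
FD 17: (-10,-9) -> (7,-9) [heading=0, draw]
BK 4: (7,-9) -> (3,-9) [heading=0, draw]
Final: pos=(3,-9), heading=0, 2 segment(s) drawn

Answer: 3 -9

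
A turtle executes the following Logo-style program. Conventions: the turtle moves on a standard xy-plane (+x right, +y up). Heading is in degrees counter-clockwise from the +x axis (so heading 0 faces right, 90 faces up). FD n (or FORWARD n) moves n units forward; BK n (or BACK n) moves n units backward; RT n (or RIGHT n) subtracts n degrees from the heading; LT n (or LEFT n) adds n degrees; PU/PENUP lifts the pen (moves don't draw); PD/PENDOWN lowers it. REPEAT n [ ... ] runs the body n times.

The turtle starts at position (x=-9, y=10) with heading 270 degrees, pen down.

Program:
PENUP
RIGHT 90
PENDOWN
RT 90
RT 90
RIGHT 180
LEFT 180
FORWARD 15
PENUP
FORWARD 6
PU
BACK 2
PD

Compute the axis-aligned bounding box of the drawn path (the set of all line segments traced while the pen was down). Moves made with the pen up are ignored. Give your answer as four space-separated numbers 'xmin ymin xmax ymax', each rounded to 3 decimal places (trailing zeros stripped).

Answer: -9 10 6 10

Derivation:
Executing turtle program step by step:
Start: pos=(-9,10), heading=270, pen down
PU: pen up
RT 90: heading 270 -> 180
PD: pen down
RT 90: heading 180 -> 90
RT 90: heading 90 -> 0
RT 180: heading 0 -> 180
LT 180: heading 180 -> 0
FD 15: (-9,10) -> (6,10) [heading=0, draw]
PU: pen up
FD 6: (6,10) -> (12,10) [heading=0, move]
PU: pen up
BK 2: (12,10) -> (10,10) [heading=0, move]
PD: pen down
Final: pos=(10,10), heading=0, 1 segment(s) drawn

Segment endpoints: x in {-9, 6}, y in {10}
xmin=-9, ymin=10, xmax=6, ymax=10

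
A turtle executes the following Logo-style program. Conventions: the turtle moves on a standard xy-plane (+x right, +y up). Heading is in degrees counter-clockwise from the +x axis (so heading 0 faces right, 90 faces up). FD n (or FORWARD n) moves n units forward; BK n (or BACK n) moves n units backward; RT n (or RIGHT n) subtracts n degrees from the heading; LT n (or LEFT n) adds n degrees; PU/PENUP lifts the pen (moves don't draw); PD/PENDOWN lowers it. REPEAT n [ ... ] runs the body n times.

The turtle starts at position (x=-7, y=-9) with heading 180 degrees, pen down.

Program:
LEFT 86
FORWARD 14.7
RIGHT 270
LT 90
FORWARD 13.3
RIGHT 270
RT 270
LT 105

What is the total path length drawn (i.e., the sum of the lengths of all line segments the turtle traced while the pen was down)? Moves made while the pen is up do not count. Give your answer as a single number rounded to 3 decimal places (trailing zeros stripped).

Executing turtle program step by step:
Start: pos=(-7,-9), heading=180, pen down
LT 86: heading 180 -> 266
FD 14.7: (-7,-9) -> (-8.025,-23.664) [heading=266, draw]
RT 270: heading 266 -> 356
LT 90: heading 356 -> 86
FD 13.3: (-8.025,-23.664) -> (-7.098,-10.397) [heading=86, draw]
RT 270: heading 86 -> 176
RT 270: heading 176 -> 266
LT 105: heading 266 -> 11
Final: pos=(-7.098,-10.397), heading=11, 2 segment(s) drawn

Segment lengths:
  seg 1: (-7,-9) -> (-8.025,-23.664), length = 14.7
  seg 2: (-8.025,-23.664) -> (-7.098,-10.397), length = 13.3
Total = 28

Answer: 28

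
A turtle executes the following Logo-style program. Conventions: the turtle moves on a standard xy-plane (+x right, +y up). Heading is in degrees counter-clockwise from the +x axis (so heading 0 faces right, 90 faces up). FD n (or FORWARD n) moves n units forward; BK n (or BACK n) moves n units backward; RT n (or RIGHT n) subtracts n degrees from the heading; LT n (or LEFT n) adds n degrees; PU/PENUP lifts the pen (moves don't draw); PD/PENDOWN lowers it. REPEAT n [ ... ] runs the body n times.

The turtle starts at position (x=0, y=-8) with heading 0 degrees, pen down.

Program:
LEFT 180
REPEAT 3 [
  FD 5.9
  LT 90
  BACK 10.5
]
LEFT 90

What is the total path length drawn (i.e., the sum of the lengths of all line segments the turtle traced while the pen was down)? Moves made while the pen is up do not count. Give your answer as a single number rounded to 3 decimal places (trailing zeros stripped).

Answer: 49.2

Derivation:
Executing turtle program step by step:
Start: pos=(0,-8), heading=0, pen down
LT 180: heading 0 -> 180
REPEAT 3 [
  -- iteration 1/3 --
  FD 5.9: (0,-8) -> (-5.9,-8) [heading=180, draw]
  LT 90: heading 180 -> 270
  BK 10.5: (-5.9,-8) -> (-5.9,2.5) [heading=270, draw]
  -- iteration 2/3 --
  FD 5.9: (-5.9,2.5) -> (-5.9,-3.4) [heading=270, draw]
  LT 90: heading 270 -> 0
  BK 10.5: (-5.9,-3.4) -> (-16.4,-3.4) [heading=0, draw]
  -- iteration 3/3 --
  FD 5.9: (-16.4,-3.4) -> (-10.5,-3.4) [heading=0, draw]
  LT 90: heading 0 -> 90
  BK 10.5: (-10.5,-3.4) -> (-10.5,-13.9) [heading=90, draw]
]
LT 90: heading 90 -> 180
Final: pos=(-10.5,-13.9), heading=180, 6 segment(s) drawn

Segment lengths:
  seg 1: (0,-8) -> (-5.9,-8), length = 5.9
  seg 2: (-5.9,-8) -> (-5.9,2.5), length = 10.5
  seg 3: (-5.9,2.5) -> (-5.9,-3.4), length = 5.9
  seg 4: (-5.9,-3.4) -> (-16.4,-3.4), length = 10.5
  seg 5: (-16.4,-3.4) -> (-10.5,-3.4), length = 5.9
  seg 6: (-10.5,-3.4) -> (-10.5,-13.9), length = 10.5
Total = 49.2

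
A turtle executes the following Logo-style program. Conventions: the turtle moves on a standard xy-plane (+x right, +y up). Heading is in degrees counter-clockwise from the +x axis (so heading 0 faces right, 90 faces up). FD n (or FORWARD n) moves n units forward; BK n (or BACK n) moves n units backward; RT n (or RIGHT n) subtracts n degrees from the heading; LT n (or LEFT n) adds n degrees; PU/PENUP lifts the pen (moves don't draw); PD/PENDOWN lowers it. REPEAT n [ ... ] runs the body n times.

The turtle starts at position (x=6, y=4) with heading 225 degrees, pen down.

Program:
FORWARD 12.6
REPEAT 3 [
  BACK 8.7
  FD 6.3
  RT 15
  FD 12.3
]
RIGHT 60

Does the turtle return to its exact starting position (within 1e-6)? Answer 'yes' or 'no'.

Answer: no

Derivation:
Executing turtle program step by step:
Start: pos=(6,4), heading=225, pen down
FD 12.6: (6,4) -> (-2.91,-4.91) [heading=225, draw]
REPEAT 3 [
  -- iteration 1/3 --
  BK 8.7: (-2.91,-4.91) -> (3.242,1.242) [heading=225, draw]
  FD 6.3: (3.242,1.242) -> (-1.212,-3.212) [heading=225, draw]
  RT 15: heading 225 -> 210
  FD 12.3: (-1.212,-3.212) -> (-11.865,-9.362) [heading=210, draw]
  -- iteration 2/3 --
  BK 8.7: (-11.865,-9.362) -> (-4.33,-5.012) [heading=210, draw]
  FD 6.3: (-4.33,-5.012) -> (-9.786,-8.162) [heading=210, draw]
  RT 15: heading 210 -> 195
  FD 12.3: (-9.786,-8.162) -> (-21.667,-11.346) [heading=195, draw]
  -- iteration 3/3 --
  BK 8.7: (-21.667,-11.346) -> (-13.263,-9.094) [heading=195, draw]
  FD 6.3: (-13.263,-9.094) -> (-19.349,-10.725) [heading=195, draw]
  RT 15: heading 195 -> 180
  FD 12.3: (-19.349,-10.725) -> (-31.649,-10.725) [heading=180, draw]
]
RT 60: heading 180 -> 120
Final: pos=(-31.649,-10.725), heading=120, 10 segment(s) drawn

Start position: (6, 4)
Final position: (-31.649, -10.725)
Distance = 40.426; >= 1e-6 -> NOT closed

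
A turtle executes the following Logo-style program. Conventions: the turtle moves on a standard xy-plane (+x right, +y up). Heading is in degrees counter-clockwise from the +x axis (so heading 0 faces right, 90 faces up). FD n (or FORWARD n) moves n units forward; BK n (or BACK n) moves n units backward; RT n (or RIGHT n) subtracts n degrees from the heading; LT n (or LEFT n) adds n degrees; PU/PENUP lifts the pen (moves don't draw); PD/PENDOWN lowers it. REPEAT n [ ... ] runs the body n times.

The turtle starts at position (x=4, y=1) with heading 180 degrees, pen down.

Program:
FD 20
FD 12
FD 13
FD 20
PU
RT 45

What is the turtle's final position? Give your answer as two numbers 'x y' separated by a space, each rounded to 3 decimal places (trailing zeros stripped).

Executing turtle program step by step:
Start: pos=(4,1), heading=180, pen down
FD 20: (4,1) -> (-16,1) [heading=180, draw]
FD 12: (-16,1) -> (-28,1) [heading=180, draw]
FD 13: (-28,1) -> (-41,1) [heading=180, draw]
FD 20: (-41,1) -> (-61,1) [heading=180, draw]
PU: pen up
RT 45: heading 180 -> 135
Final: pos=(-61,1), heading=135, 4 segment(s) drawn

Answer: -61 1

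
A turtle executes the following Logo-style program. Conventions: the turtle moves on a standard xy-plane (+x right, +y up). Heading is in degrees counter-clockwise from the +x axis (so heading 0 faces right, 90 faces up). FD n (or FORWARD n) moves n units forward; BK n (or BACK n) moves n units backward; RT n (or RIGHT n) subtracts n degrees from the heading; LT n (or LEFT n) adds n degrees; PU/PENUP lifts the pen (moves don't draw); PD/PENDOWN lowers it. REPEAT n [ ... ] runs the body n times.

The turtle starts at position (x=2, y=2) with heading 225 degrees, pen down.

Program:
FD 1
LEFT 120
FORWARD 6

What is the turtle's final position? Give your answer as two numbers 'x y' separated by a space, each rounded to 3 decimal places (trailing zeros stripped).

Executing turtle program step by step:
Start: pos=(2,2), heading=225, pen down
FD 1: (2,2) -> (1.293,1.293) [heading=225, draw]
LT 120: heading 225 -> 345
FD 6: (1.293,1.293) -> (7.088,-0.26) [heading=345, draw]
Final: pos=(7.088,-0.26), heading=345, 2 segment(s) drawn

Answer: 7.088 -0.26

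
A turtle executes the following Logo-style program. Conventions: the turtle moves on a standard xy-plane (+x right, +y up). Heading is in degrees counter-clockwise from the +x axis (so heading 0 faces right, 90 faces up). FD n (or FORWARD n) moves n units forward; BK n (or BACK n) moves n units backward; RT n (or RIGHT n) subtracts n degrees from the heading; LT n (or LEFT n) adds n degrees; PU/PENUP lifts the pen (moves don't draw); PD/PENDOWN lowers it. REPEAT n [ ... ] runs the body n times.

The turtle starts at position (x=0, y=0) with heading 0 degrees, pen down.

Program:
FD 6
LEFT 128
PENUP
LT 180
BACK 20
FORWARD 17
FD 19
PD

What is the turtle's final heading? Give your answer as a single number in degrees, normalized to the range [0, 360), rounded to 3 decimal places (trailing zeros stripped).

Answer: 308

Derivation:
Executing turtle program step by step:
Start: pos=(0,0), heading=0, pen down
FD 6: (0,0) -> (6,0) [heading=0, draw]
LT 128: heading 0 -> 128
PU: pen up
LT 180: heading 128 -> 308
BK 20: (6,0) -> (-6.313,15.76) [heading=308, move]
FD 17: (-6.313,15.76) -> (4.153,2.364) [heading=308, move]
FD 19: (4.153,2.364) -> (15.851,-12.608) [heading=308, move]
PD: pen down
Final: pos=(15.851,-12.608), heading=308, 1 segment(s) drawn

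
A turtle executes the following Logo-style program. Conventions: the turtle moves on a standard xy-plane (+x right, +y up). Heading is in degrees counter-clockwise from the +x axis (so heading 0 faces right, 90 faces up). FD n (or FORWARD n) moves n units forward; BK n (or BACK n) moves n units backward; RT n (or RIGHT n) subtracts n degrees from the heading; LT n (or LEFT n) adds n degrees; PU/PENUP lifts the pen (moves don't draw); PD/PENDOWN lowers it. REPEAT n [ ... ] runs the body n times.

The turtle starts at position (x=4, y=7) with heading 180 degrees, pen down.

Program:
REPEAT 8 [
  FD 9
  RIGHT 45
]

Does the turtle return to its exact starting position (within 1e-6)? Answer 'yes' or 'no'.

Executing turtle program step by step:
Start: pos=(4,7), heading=180, pen down
REPEAT 8 [
  -- iteration 1/8 --
  FD 9: (4,7) -> (-5,7) [heading=180, draw]
  RT 45: heading 180 -> 135
  -- iteration 2/8 --
  FD 9: (-5,7) -> (-11.364,13.364) [heading=135, draw]
  RT 45: heading 135 -> 90
  -- iteration 3/8 --
  FD 9: (-11.364,13.364) -> (-11.364,22.364) [heading=90, draw]
  RT 45: heading 90 -> 45
  -- iteration 4/8 --
  FD 9: (-11.364,22.364) -> (-5,28.728) [heading=45, draw]
  RT 45: heading 45 -> 0
  -- iteration 5/8 --
  FD 9: (-5,28.728) -> (4,28.728) [heading=0, draw]
  RT 45: heading 0 -> 315
  -- iteration 6/8 --
  FD 9: (4,28.728) -> (10.364,22.364) [heading=315, draw]
  RT 45: heading 315 -> 270
  -- iteration 7/8 --
  FD 9: (10.364,22.364) -> (10.364,13.364) [heading=270, draw]
  RT 45: heading 270 -> 225
  -- iteration 8/8 --
  FD 9: (10.364,13.364) -> (4,7) [heading=225, draw]
  RT 45: heading 225 -> 180
]
Final: pos=(4,7), heading=180, 8 segment(s) drawn

Start position: (4, 7)
Final position: (4, 7)
Distance = 0; < 1e-6 -> CLOSED

Answer: yes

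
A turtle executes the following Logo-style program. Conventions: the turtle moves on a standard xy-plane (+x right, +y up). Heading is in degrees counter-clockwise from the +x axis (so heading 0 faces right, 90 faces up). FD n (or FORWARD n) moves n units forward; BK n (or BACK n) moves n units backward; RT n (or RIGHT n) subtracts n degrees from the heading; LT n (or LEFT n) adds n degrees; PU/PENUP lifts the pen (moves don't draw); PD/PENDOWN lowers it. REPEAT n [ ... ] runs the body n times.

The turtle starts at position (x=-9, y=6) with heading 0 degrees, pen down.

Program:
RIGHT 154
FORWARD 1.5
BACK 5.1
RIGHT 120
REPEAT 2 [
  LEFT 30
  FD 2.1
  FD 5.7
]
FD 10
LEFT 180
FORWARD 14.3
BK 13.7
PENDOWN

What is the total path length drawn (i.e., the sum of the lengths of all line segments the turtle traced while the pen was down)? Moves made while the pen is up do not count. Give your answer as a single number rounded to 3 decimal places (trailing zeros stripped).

Executing turtle program step by step:
Start: pos=(-9,6), heading=0, pen down
RT 154: heading 0 -> 206
FD 1.5: (-9,6) -> (-10.348,5.342) [heading=206, draw]
BK 5.1: (-10.348,5.342) -> (-5.764,7.578) [heading=206, draw]
RT 120: heading 206 -> 86
REPEAT 2 [
  -- iteration 1/2 --
  LT 30: heading 86 -> 116
  FD 2.1: (-5.764,7.578) -> (-6.685,9.466) [heading=116, draw]
  FD 5.7: (-6.685,9.466) -> (-9.184,14.589) [heading=116, draw]
  -- iteration 2/2 --
  LT 30: heading 116 -> 146
  FD 2.1: (-9.184,14.589) -> (-10.925,15.763) [heading=146, draw]
  FD 5.7: (-10.925,15.763) -> (-15.65,18.95) [heading=146, draw]
]
FD 10: (-15.65,18.95) -> (-23.941,24.542) [heading=146, draw]
LT 180: heading 146 -> 326
FD 14.3: (-23.941,24.542) -> (-12.085,16.546) [heading=326, draw]
BK 13.7: (-12.085,16.546) -> (-23.443,24.207) [heading=326, draw]
PD: pen down
Final: pos=(-23.443,24.207), heading=326, 9 segment(s) drawn

Segment lengths:
  seg 1: (-9,6) -> (-10.348,5.342), length = 1.5
  seg 2: (-10.348,5.342) -> (-5.764,7.578), length = 5.1
  seg 3: (-5.764,7.578) -> (-6.685,9.466), length = 2.1
  seg 4: (-6.685,9.466) -> (-9.184,14.589), length = 5.7
  seg 5: (-9.184,14.589) -> (-10.925,15.763), length = 2.1
  seg 6: (-10.925,15.763) -> (-15.65,18.95), length = 5.7
  seg 7: (-15.65,18.95) -> (-23.941,24.542), length = 10
  seg 8: (-23.941,24.542) -> (-12.085,16.546), length = 14.3
  seg 9: (-12.085,16.546) -> (-23.443,24.207), length = 13.7
Total = 60.2

Answer: 60.2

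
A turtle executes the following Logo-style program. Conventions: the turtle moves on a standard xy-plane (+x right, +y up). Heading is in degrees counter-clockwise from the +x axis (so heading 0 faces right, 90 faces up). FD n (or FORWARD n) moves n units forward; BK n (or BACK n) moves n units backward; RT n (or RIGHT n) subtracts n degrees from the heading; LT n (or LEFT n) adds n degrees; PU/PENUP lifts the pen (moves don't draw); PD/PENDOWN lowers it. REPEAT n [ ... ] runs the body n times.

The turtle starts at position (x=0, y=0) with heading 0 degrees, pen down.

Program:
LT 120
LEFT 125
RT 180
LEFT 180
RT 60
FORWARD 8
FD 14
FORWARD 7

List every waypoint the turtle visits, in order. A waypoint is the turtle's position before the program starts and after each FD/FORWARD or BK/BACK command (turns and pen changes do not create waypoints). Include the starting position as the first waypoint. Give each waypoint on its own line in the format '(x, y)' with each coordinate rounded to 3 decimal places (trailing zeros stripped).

Answer: (0, 0)
(-7.97, -0.697)
(-21.916, -1.917)
(-28.89, -2.528)

Derivation:
Executing turtle program step by step:
Start: pos=(0,0), heading=0, pen down
LT 120: heading 0 -> 120
LT 125: heading 120 -> 245
RT 180: heading 245 -> 65
LT 180: heading 65 -> 245
RT 60: heading 245 -> 185
FD 8: (0,0) -> (-7.97,-0.697) [heading=185, draw]
FD 14: (-7.97,-0.697) -> (-21.916,-1.917) [heading=185, draw]
FD 7: (-21.916,-1.917) -> (-28.89,-2.528) [heading=185, draw]
Final: pos=(-28.89,-2.528), heading=185, 3 segment(s) drawn
Waypoints (4 total):
(0, 0)
(-7.97, -0.697)
(-21.916, -1.917)
(-28.89, -2.528)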